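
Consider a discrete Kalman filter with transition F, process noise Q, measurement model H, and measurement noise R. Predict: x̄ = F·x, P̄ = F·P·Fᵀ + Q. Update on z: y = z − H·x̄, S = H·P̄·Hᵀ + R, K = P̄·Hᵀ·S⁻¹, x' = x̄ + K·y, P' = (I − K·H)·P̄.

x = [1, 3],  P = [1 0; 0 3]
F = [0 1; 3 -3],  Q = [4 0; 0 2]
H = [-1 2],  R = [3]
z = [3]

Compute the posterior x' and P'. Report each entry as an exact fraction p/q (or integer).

x' = [8/11, 19/11]
P' = [761/198 343/198; 343/198 299/198]

x̄ = F·x = [3, -6]
P̄ = F·P·Fᵀ + Q = [7 -9; -9 38]
y = z − H·x̄ = [18]
S = H·P̄·Hᵀ + R = [198]
K = P̄·Hᵀ·S⁻¹ = [-25/198; 85/198]
x' = x̄ + K·y = [8/11, 19/11]
P' = (I − K·H)·P̄ = [761/198 343/198; 343/198 299/198]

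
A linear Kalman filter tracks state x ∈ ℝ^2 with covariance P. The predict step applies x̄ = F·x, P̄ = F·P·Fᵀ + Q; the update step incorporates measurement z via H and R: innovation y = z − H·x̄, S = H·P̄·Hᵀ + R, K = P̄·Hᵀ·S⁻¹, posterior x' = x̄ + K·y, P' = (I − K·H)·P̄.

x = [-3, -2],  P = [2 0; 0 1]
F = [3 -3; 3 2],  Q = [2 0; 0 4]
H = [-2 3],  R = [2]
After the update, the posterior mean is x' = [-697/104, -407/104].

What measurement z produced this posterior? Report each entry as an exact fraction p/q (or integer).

z = [2]

x̄ = F·x = [-3, -13]
P̄ = F·P·Fᵀ + Q = [29 12; 12 26]
S = H·P̄·Hᵀ + R = [208]
K = P̄·Hᵀ·S⁻¹ = [-11/104; 27/104]
x' − x̄ = [-385/104, 945/104] = K·y
y = (KᵀK)⁻¹·Kᵀ·(x' − x̄) = [35]
z = y + H·x̄ = [35] + [-33] = [2]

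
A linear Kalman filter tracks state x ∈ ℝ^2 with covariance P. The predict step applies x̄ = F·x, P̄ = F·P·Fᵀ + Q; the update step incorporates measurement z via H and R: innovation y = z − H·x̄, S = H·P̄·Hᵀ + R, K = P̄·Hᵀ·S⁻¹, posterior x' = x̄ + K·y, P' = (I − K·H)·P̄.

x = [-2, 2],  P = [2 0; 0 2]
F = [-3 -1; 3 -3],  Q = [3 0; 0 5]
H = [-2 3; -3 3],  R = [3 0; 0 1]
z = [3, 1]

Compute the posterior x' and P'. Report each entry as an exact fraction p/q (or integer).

x̄ = F·x = [4, -12]
P̄ = F·P·Fᵀ + Q = [23 -12; -12 41]
y = z − H·x̄ = [47, 49]
S = H·P̄·Hᵀ + R = [608 687; 687 793]
K = P̄·Hᵀ·S⁻¹ = [7109/10175 -7506/10175; 7338/10175 -4317/10175]
x' = x̄ + K·y = [639/925, 1023/925]
P' = (I − K·H)·P̄ = [28833/10175 26331/10175; 26331/10175 24892/10175]

x' = [639/925, 1023/925]
P' = [28833/10175 26331/10175; 26331/10175 24892/10175]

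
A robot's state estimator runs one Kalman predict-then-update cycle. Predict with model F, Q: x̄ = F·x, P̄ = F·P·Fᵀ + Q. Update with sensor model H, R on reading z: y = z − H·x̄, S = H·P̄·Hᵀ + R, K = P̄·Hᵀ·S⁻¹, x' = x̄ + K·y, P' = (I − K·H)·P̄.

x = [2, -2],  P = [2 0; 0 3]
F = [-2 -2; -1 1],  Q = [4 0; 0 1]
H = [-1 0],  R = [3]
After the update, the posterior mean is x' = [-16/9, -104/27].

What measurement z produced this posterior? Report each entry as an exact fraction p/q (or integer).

x̄ = F·x = [0, -4]
P̄ = F·P·Fᵀ + Q = [24 -2; -2 6]
S = H·P̄·Hᵀ + R = [27]
K = P̄·Hᵀ·S⁻¹ = [-8/9; 2/27]
x' − x̄ = [-16/9, 4/27] = K·y
y = (KᵀK)⁻¹·Kᵀ·(x' − x̄) = [2]
z = y + H·x̄ = [2] + [0] = [2]

z = [2]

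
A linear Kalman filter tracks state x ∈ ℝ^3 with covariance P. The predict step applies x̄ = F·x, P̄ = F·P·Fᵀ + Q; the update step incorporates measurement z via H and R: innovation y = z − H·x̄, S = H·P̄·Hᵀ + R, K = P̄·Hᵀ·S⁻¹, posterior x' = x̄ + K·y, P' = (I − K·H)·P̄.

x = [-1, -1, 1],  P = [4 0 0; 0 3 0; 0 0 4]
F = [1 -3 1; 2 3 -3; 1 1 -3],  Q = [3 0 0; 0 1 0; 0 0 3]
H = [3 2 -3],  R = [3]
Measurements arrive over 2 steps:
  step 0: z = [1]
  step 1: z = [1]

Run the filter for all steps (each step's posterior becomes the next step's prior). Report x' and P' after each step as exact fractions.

step 0: x' = [410/377, -2372/377, -1304/377], P' = [3717/377 -2211/377 2140/377; -2211/377 21696/377 12345/377; 2140/377 12345/377 10453/377]
step 1: x' = [4428951/559841, -1428716/559841, 3282189/559841], P' = [80481928/559841 -33757248/559841 57740671/559841; -33757248/559841 16229220/559841 -22833996/559841; 57740671/559841 -22833996/559841 42537000/559841]

step 0: x̄ = F·x = [3, -8, -5]
step 0: P̄ = F·P·Fᵀ + Q = [38 -31 -17; -31 80 53; -17 53 46]
step 0: y = z − H·x̄ = [-7]
step 0: S = H·P̄·Hᵀ + R = [377]
step 0: K = P̄·Hᵀ·S⁻¹ = [103/377; -92/377; -83/377]
step 0: x' = x̄ + K·y = [410/377, -2372/377, -1304/377]
step 0: P' = (I − K·H)·P̄ = [3717/377 -2211/377 2140/377; -2211/377 21696/377 12345/377; 2140/377 12345/377 10453/377]
step 1: x̄ = F·x = [6222/377, -2384/377, 150/29]
step 1: P̄ = F·P·Fᵀ + Q = [154041/377 -66556/377 2374/29; -66556/377 30164/377 -912/29; 2374/29 -912/29 2253/29]
step 1: y = z − H·x̄ = [-7671/377]
step 1: S = H·P̄·Hᵀ + R = [559841/377]
step 1: K = P̄·Hᵀ·S⁻¹ = [236425/559841; -103772/559841; -18993/559841]
step 1: x' = x̄ + K·y = [4428951/559841, -1428716/559841, 3282189/559841]
step 1: P' = (I − K·H)·P̄ = [80481928/559841 -33757248/559841 57740671/559841; -33757248/559841 16229220/559841 -22833996/559841; 57740671/559841 -22833996/559841 42537000/559841]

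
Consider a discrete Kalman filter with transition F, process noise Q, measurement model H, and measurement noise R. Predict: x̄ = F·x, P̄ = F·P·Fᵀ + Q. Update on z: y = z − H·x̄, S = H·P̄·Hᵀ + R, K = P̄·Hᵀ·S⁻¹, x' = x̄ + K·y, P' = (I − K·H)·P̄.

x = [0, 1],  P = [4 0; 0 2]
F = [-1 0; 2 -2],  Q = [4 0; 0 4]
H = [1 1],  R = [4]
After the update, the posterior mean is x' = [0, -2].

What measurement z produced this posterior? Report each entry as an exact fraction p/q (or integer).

x̄ = F·x = [0, -2]
P̄ = F·P·Fᵀ + Q = [8 -8; -8 28]
S = H·P̄·Hᵀ + R = [24]
K = P̄·Hᵀ·S⁻¹ = [0; 5/6]
x' − x̄ = [0, 0] = K·y
y = (KᵀK)⁻¹·Kᵀ·(x' − x̄) = [0]
z = y + H·x̄ = [0] + [-2] = [-2]

z = [-2]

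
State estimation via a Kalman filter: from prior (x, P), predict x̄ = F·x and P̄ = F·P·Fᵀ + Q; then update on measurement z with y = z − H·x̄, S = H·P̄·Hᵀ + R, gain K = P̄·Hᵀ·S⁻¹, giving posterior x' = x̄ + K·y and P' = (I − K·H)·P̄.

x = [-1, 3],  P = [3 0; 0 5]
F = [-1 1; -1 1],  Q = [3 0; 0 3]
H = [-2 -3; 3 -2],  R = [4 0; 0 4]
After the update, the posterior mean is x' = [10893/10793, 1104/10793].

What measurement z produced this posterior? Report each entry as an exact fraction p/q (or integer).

x̄ = F·x = [4, 4]
P̄ = F·P·Fᵀ + Q = [11 8; 8 11]
S = H·P̄·Hᵀ + R = [243 -40; -40 51]
K = P̄·Hᵀ·S⁻¹ = [-1666/10793 2291/10793; -2419/10793 -1474/10793]
x' − x̄ = [-32279/10793, -42068/10793] = K·y
y = (KᵀK)⁻¹·Kᵀ·(x' − x̄) = [18, -1]
z = y + H·x̄ = [18, -1] + [-20, 4] = [-2, 3]

z = [-2, 3]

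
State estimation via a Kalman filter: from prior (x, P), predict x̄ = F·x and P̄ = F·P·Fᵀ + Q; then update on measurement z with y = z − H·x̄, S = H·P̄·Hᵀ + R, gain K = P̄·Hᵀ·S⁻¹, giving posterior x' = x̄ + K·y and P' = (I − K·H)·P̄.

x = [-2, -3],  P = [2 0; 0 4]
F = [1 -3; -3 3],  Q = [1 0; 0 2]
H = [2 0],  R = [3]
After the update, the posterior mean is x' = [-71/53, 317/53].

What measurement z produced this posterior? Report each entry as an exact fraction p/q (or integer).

z = [-3]

x̄ = F·x = [7, -3]
P̄ = F·P·Fᵀ + Q = [39 -42; -42 56]
S = H·P̄·Hᵀ + R = [159]
K = P̄·Hᵀ·S⁻¹ = [26/53; -28/53]
x' − x̄ = [-442/53, 476/53] = K·y
y = (KᵀK)⁻¹·Kᵀ·(x' − x̄) = [-17]
z = y + H·x̄ = [-17] + [14] = [-3]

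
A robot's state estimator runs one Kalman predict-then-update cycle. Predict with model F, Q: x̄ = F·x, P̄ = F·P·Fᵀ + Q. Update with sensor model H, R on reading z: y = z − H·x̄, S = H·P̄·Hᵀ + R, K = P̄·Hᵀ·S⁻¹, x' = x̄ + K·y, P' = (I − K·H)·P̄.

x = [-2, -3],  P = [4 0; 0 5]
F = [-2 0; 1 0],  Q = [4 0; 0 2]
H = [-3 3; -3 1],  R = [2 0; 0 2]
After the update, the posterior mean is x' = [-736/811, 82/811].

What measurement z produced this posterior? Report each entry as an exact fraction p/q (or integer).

z = [3, 3]

x̄ = F·x = [4, -2]
P̄ = F·P·Fᵀ + Q = [20 -8; -8 6]
S = H·P̄·Hᵀ + R = [380 294; 294 236]
K = P̄·Hᵀ·S⁻¹ = [42/811 -286/811; 273/811 -237/811]
x' − x̄ = [-3980/811, 1704/811] = K·y
y = (KᵀK)⁻¹·Kᵀ·(x' − x̄) = [21, 17]
z = y + H·x̄ = [21, 17] + [-18, -14] = [3, 3]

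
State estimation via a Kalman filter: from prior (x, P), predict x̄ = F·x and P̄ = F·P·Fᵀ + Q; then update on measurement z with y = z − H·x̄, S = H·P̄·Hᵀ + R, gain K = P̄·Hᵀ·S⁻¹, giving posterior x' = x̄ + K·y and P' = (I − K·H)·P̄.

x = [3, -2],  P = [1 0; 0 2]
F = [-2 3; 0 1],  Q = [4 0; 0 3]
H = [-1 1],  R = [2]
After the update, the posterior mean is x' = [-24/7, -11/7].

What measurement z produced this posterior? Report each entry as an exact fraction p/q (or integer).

z = [1]

x̄ = F·x = [-12, -2]
P̄ = F·P·Fᵀ + Q = [26 6; 6 5]
S = H·P̄·Hᵀ + R = [21]
K = P̄·Hᵀ·S⁻¹ = [-20/21; -1/21]
x' − x̄ = [60/7, 3/7] = K·y
y = (KᵀK)⁻¹·Kᵀ·(x' − x̄) = [-9]
z = y + H·x̄ = [-9] + [10] = [1]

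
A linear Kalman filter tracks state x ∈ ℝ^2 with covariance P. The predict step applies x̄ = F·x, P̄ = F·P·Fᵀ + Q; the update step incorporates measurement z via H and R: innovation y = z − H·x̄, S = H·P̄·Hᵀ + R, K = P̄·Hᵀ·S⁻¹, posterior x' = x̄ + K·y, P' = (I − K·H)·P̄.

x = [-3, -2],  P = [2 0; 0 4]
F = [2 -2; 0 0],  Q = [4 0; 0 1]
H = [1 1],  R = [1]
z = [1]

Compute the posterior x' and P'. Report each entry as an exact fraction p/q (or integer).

x̄ = F·x = [-2, 0]
P̄ = F·P·Fᵀ + Q = [28 0; 0 1]
y = z − H·x̄ = [3]
S = H·P̄·Hᵀ + R = [30]
K = P̄·Hᵀ·S⁻¹ = [14/15; 1/30]
x' = x̄ + K·y = [4/5, 1/10]
P' = (I − K·H)·P̄ = [28/15 -14/15; -14/15 29/30]

x' = [4/5, 1/10]
P' = [28/15 -14/15; -14/15 29/30]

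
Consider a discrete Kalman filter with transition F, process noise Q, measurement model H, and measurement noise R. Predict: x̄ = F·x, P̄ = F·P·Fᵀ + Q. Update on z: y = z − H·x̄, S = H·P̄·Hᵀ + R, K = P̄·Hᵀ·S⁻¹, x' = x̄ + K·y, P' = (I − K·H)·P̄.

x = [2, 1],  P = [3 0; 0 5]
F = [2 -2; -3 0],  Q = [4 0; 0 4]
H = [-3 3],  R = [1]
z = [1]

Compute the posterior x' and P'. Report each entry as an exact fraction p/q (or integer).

x' = [-1097/464, -1893/928]
P' = [1791/232 3555/464; 3555/464 7159/928]

x̄ = F·x = [2, -6]
P̄ = F·P·Fᵀ + Q = [36 -18; -18 31]
y = z − H·x̄ = [25]
S = H·P̄·Hᵀ + R = [928]
K = P̄·Hᵀ·S⁻¹ = [-81/464; 147/928]
x' = x̄ + K·y = [-1097/464, -1893/928]
P' = (I − K·H)·P̄ = [1791/232 3555/464; 3555/464 7159/928]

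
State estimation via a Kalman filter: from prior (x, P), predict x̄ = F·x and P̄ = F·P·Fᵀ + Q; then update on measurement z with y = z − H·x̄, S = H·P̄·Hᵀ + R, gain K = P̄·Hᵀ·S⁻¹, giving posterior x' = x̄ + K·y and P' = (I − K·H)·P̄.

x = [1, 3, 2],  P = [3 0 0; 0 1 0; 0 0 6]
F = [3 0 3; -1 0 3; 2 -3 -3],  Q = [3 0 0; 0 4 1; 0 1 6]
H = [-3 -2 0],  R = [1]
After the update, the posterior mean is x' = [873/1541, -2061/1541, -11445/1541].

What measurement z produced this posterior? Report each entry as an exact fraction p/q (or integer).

x̄ = F·x = [9, 5, -13]
P̄ = F·P·Fᵀ + Q = [84 45 -36; 45 61 -59; -36 -59 81]
S = H·P̄·Hᵀ + R = [1541]
K = P̄·Hᵀ·S⁻¹ = [-342/1541; -257/1541; 226/1541]
x' − x̄ = [-12996/1541, -9766/1541, 8588/1541] = K·y
y = (KᵀK)⁻¹·Kᵀ·(x' − x̄) = [38]
z = y + H·x̄ = [38] + [-37] = [1]

z = [1]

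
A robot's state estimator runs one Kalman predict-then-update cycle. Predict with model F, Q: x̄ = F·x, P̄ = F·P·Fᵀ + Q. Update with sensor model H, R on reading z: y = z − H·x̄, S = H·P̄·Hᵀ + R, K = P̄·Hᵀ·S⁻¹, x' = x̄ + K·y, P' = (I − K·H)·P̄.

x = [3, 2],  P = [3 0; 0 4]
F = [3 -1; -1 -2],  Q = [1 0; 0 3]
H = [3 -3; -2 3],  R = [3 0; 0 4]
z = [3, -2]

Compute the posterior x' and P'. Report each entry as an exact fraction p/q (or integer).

x̄ = F·x = [7, -7]
P̄ = F·P·Fᵀ + Q = [32 -1; -1 22]
y = z − H·x̄ = [-39, 33]
S = H·P̄·Hᵀ + R = [507 -405; -405 342]
K = P̄·Hᵀ·S⁻¹ = [249/347 2042/3123; 146/347 2177/3123]
x' = x̄ + K·y = [616/1041, -422/1041]
P' = (I − K·H)·P̄ = [14891/3123 12650/3123; 12650/3123 11336/3123]

x' = [616/1041, -422/1041]
P' = [14891/3123 12650/3123; 12650/3123 11336/3123]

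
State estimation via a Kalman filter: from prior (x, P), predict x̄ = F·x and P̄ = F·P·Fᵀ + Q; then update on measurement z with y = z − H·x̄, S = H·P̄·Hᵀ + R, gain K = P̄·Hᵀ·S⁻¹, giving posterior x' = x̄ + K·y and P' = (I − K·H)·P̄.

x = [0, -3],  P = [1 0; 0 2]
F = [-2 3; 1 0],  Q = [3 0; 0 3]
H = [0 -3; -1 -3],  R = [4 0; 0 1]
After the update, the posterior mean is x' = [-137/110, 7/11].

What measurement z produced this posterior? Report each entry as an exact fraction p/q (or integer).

z = [-1, -1]

x̄ = F·x = [-9, 0]
P̄ = F·P·Fᵀ + Q = [25 -2; -2 4]
S = H·P̄·Hᵀ + R = [40 30; 30 50]
K = P̄·Hᵀ·S⁻¹ = [87/110 -47/55; -3/11 -2/55]
x' − x̄ = [853/110, 7/11] = K·y
y = (KᵀK)⁻¹·Kᵀ·(x' − x̄) = [-1, -10]
z = y + H·x̄ = [-1, -10] + [0, 9] = [-1, -1]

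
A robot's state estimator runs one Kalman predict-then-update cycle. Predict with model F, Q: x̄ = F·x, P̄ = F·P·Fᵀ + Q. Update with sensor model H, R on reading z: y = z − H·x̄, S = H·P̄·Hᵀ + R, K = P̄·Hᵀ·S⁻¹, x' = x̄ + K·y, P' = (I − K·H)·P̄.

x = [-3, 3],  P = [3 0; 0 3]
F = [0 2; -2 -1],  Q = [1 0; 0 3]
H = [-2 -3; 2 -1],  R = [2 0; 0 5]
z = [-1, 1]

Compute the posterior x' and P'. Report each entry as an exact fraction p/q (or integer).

x̄ = F·x = [6, 3]
P̄ = F·P·Fᵀ + Q = [13 -6; -6 18]
y = z − H·x̄ = [20, -8]
S = H·P̄·Hᵀ + R = [144 26; 26 99]
K = P̄·Hᵀ·S⁻¹ = [-58/485 172/485; -1689/6790 -807/3395]
x' = x̄ + K·y = [374/485, -249/3395]
P' = (I − K·H)·P̄ = [337/485 -186/485; -186/485 1431/3395]

x' = [374/485, -249/3395]
P' = [337/485 -186/485; -186/485 1431/3395]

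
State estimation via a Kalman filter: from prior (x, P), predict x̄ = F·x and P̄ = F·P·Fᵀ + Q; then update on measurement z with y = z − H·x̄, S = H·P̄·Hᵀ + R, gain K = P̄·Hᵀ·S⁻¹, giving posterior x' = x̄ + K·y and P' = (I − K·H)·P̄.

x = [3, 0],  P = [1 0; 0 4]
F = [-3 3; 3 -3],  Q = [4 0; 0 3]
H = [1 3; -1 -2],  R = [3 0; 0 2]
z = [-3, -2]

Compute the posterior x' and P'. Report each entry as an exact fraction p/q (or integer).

x' = [207/67, -195/134]
P' = [5052/469 -2097/469; -2097/469 1923/938]

x̄ = F·x = [-9, 9]
P̄ = F·P·Fᵀ + Q = [49 -45; -45 48]
y = z − H·x̄ = [-21, 7]
S = H·P̄·Hᵀ + R = [214 -112; -112 63]
K = P̄·Hᵀ·S⁻¹ = [-59/67 -429/469; 75/134 87/469]
x' = x̄ + K·y = [207/67, -195/134]
P' = (I − K·H)·P̄ = [5052/469 -2097/469; -2097/469 1923/938]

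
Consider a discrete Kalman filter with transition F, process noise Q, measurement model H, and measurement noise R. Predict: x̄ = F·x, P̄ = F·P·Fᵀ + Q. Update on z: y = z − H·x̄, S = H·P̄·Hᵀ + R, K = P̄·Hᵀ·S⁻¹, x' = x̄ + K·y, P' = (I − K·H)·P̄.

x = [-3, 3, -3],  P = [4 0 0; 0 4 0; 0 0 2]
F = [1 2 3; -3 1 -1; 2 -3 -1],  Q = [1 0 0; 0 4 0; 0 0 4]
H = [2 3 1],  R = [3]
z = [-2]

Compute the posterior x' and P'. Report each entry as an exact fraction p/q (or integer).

x̄ = F·x = [-6, 15, -12]
P̄ = F·P·Fᵀ + Q = [39 -10 -22; -10 46 -34; -22 -34 58]
y = z − H·x̄ = [-23]
S = H·P̄·Hᵀ + R = [219]
K = P̄·Hᵀ·S⁻¹ = [26/219; 28/73; -88/219]
x' = x̄ + K·y = [-1912/219, 451/73, -604/219]
P' = (I − K·H)·P̄ = [7865/219 -1458/73 -2530/219; -1458/73 1006/73 -18/73; -2530/219 -18/73 4958/219]

x' = [-1912/219, 451/73, -604/219]
P' = [7865/219 -1458/73 -2530/219; -1458/73 1006/73 -18/73; -2530/219 -18/73 4958/219]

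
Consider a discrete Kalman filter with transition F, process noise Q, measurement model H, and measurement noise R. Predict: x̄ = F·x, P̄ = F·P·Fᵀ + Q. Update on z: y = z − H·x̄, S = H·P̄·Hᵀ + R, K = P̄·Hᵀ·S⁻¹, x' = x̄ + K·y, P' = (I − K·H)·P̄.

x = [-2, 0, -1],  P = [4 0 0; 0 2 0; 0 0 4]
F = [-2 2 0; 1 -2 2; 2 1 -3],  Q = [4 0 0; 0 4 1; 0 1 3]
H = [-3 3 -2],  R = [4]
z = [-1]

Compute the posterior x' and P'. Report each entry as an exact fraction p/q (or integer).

x̄ = F·x = [4, -4, -1]
P̄ = F·P·Fᵀ + Q = [28 -16 -12; -16 32 -19; -12 -19 57]
y = z − H·x̄ = [21]
S = H·P̄·Hᵀ + R = [1144]
K = P̄·Hᵀ·S⁻¹ = [-27/286; 7/44; -135/1144]
x' = x̄ + K·y = [577/286, -29/44, -3979/1144]
P' = (I − K·H)·P̄ = [2546/143 13/11 -7077/286; 13/11 67/22 109/44; -7077/286 109/44 46983/1144]

x' = [577/286, -29/44, -3979/1144]
P' = [2546/143 13/11 -7077/286; 13/11 67/22 109/44; -7077/286 109/44 46983/1144]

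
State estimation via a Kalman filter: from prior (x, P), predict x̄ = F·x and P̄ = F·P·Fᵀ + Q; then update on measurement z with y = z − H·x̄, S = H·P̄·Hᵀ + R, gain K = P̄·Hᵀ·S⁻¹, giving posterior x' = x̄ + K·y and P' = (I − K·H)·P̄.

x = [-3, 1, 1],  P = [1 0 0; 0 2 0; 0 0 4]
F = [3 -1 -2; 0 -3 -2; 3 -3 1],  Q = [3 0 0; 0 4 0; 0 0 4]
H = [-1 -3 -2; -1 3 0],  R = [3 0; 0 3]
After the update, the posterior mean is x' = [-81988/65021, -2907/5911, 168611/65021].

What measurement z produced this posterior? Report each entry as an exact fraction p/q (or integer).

x̄ = F·x = [-12, -5, -11]
P̄ = F·P·Fᵀ + Q = [30 22 7; 22 38 10; 7 10 35]
S = H·P̄·Hᵀ + R = [795 -358; -358 243]
K = P̄·Hᵀ·S⁻¹ = [-13842/65021 -10760/65021; -452/5911 1572/5911; -17767/65021 -20021/65021]
x' − x̄ = [698264/65021, 26648/5911, 883842/65021] = K·y
y = (KᵀK)⁻¹·Kᵀ·(x' − x̄) = [-52, 2]
z = y + H·x̄ = [-52, 2] + [49, -3] = [-3, -1]

z = [-3, -1]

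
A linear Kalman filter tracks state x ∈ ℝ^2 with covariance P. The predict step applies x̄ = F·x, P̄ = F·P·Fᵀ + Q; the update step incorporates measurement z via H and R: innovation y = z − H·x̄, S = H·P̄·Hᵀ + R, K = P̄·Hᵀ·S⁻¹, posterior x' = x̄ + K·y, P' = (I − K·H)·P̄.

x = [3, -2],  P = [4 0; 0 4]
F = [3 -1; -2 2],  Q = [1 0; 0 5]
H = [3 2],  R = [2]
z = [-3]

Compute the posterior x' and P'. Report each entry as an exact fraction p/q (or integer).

x̄ = F·x = [11, -10]
P̄ = F·P·Fᵀ + Q = [41 -32; -32 37]
y = z − H·x̄ = [-16]
S = H·P̄·Hᵀ + R = [135]
K = P̄·Hᵀ·S⁻¹ = [59/135; -22/135]
x' = x̄ + K·y = [541/135, -998/135]
P' = (I − K·H)·P̄ = [2054/135 -3022/135; -3022/135 4511/135]

x' = [541/135, -998/135]
P' = [2054/135 -3022/135; -3022/135 4511/135]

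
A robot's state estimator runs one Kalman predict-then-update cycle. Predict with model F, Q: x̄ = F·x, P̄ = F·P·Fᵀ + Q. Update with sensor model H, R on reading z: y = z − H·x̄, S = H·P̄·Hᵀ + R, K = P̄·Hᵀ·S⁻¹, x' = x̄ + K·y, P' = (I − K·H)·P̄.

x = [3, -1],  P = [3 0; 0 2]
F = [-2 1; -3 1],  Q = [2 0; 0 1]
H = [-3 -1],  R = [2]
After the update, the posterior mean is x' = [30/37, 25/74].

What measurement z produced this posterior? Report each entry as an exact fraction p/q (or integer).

x̄ = F·x = [-7, -10]
P̄ = F·P·Fᵀ + Q = [16 20; 20 30]
S = H·P̄·Hᵀ + R = [296]
K = P̄·Hᵀ·S⁻¹ = [-17/74; -45/148]
x' − x̄ = [289/37, 765/74] = K·y
y = (KᵀK)⁻¹·Kᵀ·(x' − x̄) = [-34]
z = y + H·x̄ = [-34] + [31] = [-3]

z = [-3]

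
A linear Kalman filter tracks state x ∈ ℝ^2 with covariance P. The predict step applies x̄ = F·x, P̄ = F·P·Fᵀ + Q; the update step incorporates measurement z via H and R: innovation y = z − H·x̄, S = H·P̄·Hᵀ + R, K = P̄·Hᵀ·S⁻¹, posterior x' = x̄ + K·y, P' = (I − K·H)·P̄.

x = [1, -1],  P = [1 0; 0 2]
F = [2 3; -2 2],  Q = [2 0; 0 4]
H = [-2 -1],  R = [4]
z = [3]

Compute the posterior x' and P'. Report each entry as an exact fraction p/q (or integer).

x̄ = F·x = [-1, -4]
P̄ = F·P·Fᵀ + Q = [24 8; 8 16]
y = z − H·x̄ = [-3]
S = H·P̄·Hᵀ + R = [148]
K = P̄·Hᵀ·S⁻¹ = [-14/37; -8/37]
x' = x̄ + K·y = [5/37, -124/37]
P' = (I − K·H)·P̄ = [104/37 -152/37; -152/37 336/37]

x' = [5/37, -124/37]
P' = [104/37 -152/37; -152/37 336/37]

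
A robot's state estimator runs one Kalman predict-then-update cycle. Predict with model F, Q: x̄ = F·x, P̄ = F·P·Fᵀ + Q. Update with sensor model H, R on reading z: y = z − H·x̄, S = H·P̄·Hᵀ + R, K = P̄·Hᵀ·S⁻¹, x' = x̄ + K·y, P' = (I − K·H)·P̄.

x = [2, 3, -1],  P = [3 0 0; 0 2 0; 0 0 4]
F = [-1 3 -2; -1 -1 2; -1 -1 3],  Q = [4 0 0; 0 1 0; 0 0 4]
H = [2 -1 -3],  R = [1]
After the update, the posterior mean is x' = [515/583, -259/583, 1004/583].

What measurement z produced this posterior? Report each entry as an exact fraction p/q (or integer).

z = [-3]

x̄ = F·x = [9, -7, -8]
P̄ = F·P·Fᵀ + Q = [41 -19 -27; -19 22 29; -27 29 45]
S = H·P̄·Hᵀ + R = [1166]
K = P̄·Hᵀ·S⁻¹ = [91/583; -147/1166; -109/583]
x' − x̄ = [-4732/583, 3822/583, 5668/583] = K·y
y = (KᵀK)⁻¹·Kᵀ·(x' − x̄) = [-52]
z = y + H·x̄ = [-52] + [49] = [-3]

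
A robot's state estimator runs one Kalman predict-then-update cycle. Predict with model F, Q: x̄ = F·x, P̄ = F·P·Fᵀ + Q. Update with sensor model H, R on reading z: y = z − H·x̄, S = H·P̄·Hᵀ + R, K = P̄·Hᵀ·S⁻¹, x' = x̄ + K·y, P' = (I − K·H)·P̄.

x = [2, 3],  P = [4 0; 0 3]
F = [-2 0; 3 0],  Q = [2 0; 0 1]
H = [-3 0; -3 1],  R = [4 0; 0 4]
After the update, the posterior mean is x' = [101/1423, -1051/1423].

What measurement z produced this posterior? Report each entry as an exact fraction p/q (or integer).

z = [1, -2]

x̄ = F·x = [-4, 6]
P̄ = F·P·Fᵀ + Q = [18 -24; -24 37]
S = H·P̄·Hᵀ + R = [166 234; 234 347]
K = P̄·Hᵀ·S⁻¹ = [-243/1423 -156/1423; -261/1423 623/1423]
x' − x̄ = [5793/1423, -9589/1423] = K·y
y = (KᵀK)⁻¹·Kᵀ·(x' − x̄) = [-11, -20]
z = y + H·x̄ = [-11, -20] + [12, 18] = [1, -2]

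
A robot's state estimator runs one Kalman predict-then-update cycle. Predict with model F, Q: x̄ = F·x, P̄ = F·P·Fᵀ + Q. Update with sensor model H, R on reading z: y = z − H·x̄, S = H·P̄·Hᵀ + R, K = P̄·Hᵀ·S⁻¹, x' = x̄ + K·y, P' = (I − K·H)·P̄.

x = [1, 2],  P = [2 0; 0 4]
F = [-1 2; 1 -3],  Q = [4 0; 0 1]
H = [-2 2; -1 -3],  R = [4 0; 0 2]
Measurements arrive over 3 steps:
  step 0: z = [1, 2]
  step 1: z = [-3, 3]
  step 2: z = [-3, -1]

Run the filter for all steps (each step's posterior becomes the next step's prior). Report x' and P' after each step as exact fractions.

step 0: x' = [-863/1119, -434/1119], P' = [682/1119 -26/373; -26/373 208/1119]
step 1: x' = [438733/1074709, -1126571/1074709], P' = [648686/1074709 -69454/1074709; -69454/1074709 191448/1074709]
step 2: x' = [359678123/334423637, 14346833/334423637], P' = [201797886/334423637 -21545254/334423637; -21545254/334423637 59494200/334423637]

step 0: x̄ = F·x = [3, -5]
step 0: P̄ = F·P·Fᵀ + Q = [22 -26; -26 39]
step 0: y = z − H·x̄ = [17, -10]
step 0: S = H·P̄·Hᵀ + R = [456 -294; -294 219]
step 0: K = P̄·Hᵀ·S⁻¹ = [-380/1119 -224/1119; 143/1119 -91/373]
step 0: x' = x̄ + K·y = [-863/1119, -434/1119]
step 0: P' = (I − K·H)·P̄ = [682/1119 -26/373; -26/373 208/1119]
step 1: x̄ = F·x = [-5/1119, 439/1119]
step 1: P̄ = F·P·Fᵀ + Q = [6302/1119 -2320/1119; -2320/1119 4141/1119]
step 1: y = z − H·x̄ = [-1415/373, 4669/1119]
step 1: S = H·P̄·Hᵀ + R = [64808/1119 -7174/373; -7174/373 31889/1119]
step 1: K = P̄·Hᵀ·S⁻¹ = [-359070/1074709 -220162/1074709; 130451/1074709 -252445/1074709]
step 1: x' = x̄ + K·y = [438733/1074709, -1126571/1074709]
step 1: P' = (I − K·H)·P̄ = [648686/1074709 -69454/1074709; -69454/1074709 191448/1074709]
step 2: x̄ = F·x = [-2691875/1074709, 3818446/1074709]
step 2: P̄ = F·P·Fᵀ + Q = [5991130/1074709 -2144644/1074709; -2144644/1074709 3863151/1074709]
step 2: y = z − H·x̄ = [-16244769/1074709, 7688754/1074709]
step 2: S = H·P̄·Hᵀ + R = [60873112/1074709 -19775222/1074709; -19775222/1074709 30041043/1074709]
step 2: K = P̄·Hᵀ·S⁻¹ = [-111671570/334423637 -68581062/334423637; 40519727/334423637 -78468673/334423637]
step 2: x' = x̄ + K·y = [359678123/334423637, 14346833/334423637]
step 2: P' = (I − K·H)·P̄ = [201797886/334423637 -21545254/334423637; -21545254/334423637 59494200/334423637]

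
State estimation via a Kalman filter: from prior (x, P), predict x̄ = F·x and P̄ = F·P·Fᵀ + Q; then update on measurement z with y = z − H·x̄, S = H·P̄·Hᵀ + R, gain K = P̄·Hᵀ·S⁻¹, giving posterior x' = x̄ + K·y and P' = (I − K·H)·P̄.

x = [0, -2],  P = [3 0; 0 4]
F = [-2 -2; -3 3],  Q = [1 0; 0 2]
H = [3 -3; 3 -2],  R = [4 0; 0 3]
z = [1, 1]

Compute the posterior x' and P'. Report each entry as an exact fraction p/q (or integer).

x̄ = F·x = [4, -6]
P̄ = F·P·Fᵀ + Q = [29 -6; -6 65]
y = z − H·x̄ = [-29, -23]
S = H·P̄·Hᵀ + R = [958 741; 741 596]
K = P̄·Hᵀ·S⁻¹ = [-10779/21887 17037/21887; -17280/21887 16049/21887]
x' = x̄ + K·y = [8288/21887, 671/21887]
P' = (I − K·H)·P̄ = [79855/21887 94227/21887; 94227/21887 117267/21887]

x' = [8288/21887, 671/21887]
P' = [79855/21887 94227/21887; 94227/21887 117267/21887]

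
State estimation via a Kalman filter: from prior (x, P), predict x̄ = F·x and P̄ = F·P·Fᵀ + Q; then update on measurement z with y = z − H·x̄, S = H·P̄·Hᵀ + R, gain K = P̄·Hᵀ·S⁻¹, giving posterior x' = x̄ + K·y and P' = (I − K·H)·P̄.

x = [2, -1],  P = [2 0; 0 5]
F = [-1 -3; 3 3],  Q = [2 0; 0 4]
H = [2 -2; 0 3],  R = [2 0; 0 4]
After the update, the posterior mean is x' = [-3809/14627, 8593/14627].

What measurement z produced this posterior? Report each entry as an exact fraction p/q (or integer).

z = [-2, 1]

x̄ = F·x = [1, 3]
P̄ = F·P·Fᵀ + Q = [49 -51; -51 67]
S = H·P̄·Hᵀ + R = [874 -708; -708 607]
K = P̄·Hᵀ·S⁻¹ = [6538/14627 3939/14627; -472/14627 4293/14627]
x' − x̄ = [-18436/14627, -35288/14627] = K·y
y = (KᵀK)⁻¹·Kᵀ·(x' − x̄) = [2, -8]
z = y + H·x̄ = [2, -8] + [-4, 9] = [-2, 1]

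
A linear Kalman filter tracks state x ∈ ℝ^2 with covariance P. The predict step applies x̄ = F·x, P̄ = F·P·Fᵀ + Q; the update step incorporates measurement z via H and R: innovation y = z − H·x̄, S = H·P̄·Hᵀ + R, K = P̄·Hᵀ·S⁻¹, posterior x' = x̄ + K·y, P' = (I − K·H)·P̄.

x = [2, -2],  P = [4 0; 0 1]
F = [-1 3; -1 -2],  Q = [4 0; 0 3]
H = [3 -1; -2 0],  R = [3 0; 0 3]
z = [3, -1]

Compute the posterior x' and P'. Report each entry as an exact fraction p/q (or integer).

x̄ = F·x = [-8, 2]
P̄ = F·P·Fᵀ + Q = [17 -2; -2 11]
y = z − H·x̄ = [29, -17]
S = H·P̄·Hᵀ + R = [179 -106; -106 71]
K = P̄·Hᵀ·S⁻¹ = [53/491 -156/491; -261/491 -362/491]
x' = x̄ + K·y = [261/491, -433/491]
P' = (I − K·H)·P̄ = [234/491 543/491; 543/491 2412/491]

x' = [261/491, -433/491]
P' = [234/491 543/491; 543/491 2412/491]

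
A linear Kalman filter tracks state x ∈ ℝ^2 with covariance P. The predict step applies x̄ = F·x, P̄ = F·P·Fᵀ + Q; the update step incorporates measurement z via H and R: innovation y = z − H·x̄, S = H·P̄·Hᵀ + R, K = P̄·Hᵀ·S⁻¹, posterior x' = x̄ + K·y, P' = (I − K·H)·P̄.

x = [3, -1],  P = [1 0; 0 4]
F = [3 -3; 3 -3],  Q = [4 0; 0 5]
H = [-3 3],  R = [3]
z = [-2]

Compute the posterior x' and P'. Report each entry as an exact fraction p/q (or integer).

x' = [86/7, 163/14]
P' = [331/7 330/7; 330/7 1325/28]

x̄ = F·x = [12, 12]
P̄ = F·P·Fᵀ + Q = [49 45; 45 50]
y = z − H·x̄ = [-2]
S = H·P̄·Hᵀ + R = [84]
K = P̄·Hᵀ·S⁻¹ = [-1/7; 5/28]
x' = x̄ + K·y = [86/7, 163/14]
P' = (I − K·H)·P̄ = [331/7 330/7; 330/7 1325/28]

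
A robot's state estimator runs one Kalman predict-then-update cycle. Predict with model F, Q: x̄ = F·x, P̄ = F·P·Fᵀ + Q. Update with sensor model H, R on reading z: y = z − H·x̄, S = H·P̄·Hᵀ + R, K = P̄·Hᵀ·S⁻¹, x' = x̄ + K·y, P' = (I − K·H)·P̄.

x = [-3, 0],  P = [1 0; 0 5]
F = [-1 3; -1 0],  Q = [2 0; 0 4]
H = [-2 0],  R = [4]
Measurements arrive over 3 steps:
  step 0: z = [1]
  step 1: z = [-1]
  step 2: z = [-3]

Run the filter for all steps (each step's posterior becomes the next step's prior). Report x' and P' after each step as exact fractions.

step 0: x' = [-3/7, 41/14], P' = [48/49 1/49; 1/49 244/49]
step 1: x' = [3239/4770, 14/53], P' = [2336/2385 1/53; 1/53 263/53]
step 2: x' = [170297/115736, -75537/115736], P' = [113351/115736 2201/115736; 2201/115736 574271/115736]

step 0: x̄ = F·x = [3, 3]
step 0: P̄ = F·P·Fᵀ + Q = [48 1; 1 5]
step 0: y = z − H·x̄ = [7]
step 0: S = H·P̄·Hᵀ + R = [196]
step 0: K = P̄·Hᵀ·S⁻¹ = [-24/49; -1/98]
step 0: x' = x̄ + K·y = [-3/7, 41/14]
step 0: P' = (I − K·H)·P̄ = [48/49 1/49; 1/49 244/49]
step 1: x̄ = F·x = [129/14, 3/7]
step 1: P̄ = F·P·Fᵀ + Q = [2336/49 45/49; 45/49 244/49]
step 1: y = z − H·x̄ = [122/7]
step 1: S = H·P̄·Hᵀ + R = [9540/49]
step 1: K = P̄·Hᵀ·S⁻¹ = [-1168/2385; -1/106]
step 1: x' = x̄ + K·y = [3239/4770, 14/53]
step 1: P' = (I − K·H)·P̄ = [2336/2385 1/53; 1/53 263/53]
step 2: x̄ = F·x = [541/4770, -3239/4770]
step 2: P̄ = F·P·Fᵀ + Q = [113351/2385 2201/2385; 2201/2385 11876/2385]
step 2: y = z − H·x̄ = [-6614/2385]
step 2: S = H·P̄·Hᵀ + R = [462944/2385]
step 2: K = P̄·Hᵀ·S⁻¹ = [-113351/231472; -2201/231472]
step 2: x' = x̄ + K·y = [170297/115736, -75537/115736]
step 2: P' = (I − K·H)·P̄ = [113351/115736 2201/115736; 2201/115736 574271/115736]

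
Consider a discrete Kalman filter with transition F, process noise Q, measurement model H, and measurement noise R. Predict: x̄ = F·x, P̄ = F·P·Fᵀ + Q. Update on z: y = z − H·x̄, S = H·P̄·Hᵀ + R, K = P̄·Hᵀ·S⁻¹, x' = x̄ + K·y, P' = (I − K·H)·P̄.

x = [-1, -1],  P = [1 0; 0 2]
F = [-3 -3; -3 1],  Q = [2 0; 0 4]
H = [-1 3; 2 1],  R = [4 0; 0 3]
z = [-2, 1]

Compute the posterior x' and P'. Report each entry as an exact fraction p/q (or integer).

x' = [1285/1564, -589/1564]
P' = [6777/10948 33/1564; 33/1564 591/1564]

x̄ = F·x = [6, 2]
P̄ = F·P·Fᵀ + Q = [29 3; 3 15]
y = z − H·x̄ = [-2, -13]
S = H·P̄·Hᵀ + R = [150 2; 2 146]
K = P̄·Hᵀ·S⁻¹ = [-1521/10948 4595/10948; 435/1564 219/1564]
x' = x̄ + K·y = [1285/1564, -589/1564]
P' = (I − K·H)·P̄ = [6777/10948 33/1564; 33/1564 591/1564]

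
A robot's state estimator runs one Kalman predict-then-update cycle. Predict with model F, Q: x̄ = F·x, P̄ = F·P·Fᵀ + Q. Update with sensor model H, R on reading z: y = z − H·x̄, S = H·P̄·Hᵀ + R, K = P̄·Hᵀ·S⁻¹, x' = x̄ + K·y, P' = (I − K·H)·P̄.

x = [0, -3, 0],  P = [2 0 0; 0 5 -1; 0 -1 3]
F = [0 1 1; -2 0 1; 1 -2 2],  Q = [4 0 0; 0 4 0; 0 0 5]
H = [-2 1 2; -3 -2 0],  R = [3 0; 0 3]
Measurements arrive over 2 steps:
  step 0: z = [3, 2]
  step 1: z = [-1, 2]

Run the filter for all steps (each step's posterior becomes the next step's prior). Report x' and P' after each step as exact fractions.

step 0: x' = [-18824/24511, 5347/49022, 18387/24511], P' = [55336/24511 -76491/24511 91150/24511; -76491/24511 246057/49022 -134403/24511; 91150/24511 -134403/24511 172303/24511]
step 1: x' = [-122903901/109260242, 764213087/874081936, -8622942/4202317], P' = [89056503/54630121 -463370343/218520484 11313336/4202317; -463370343/218520484 5966517867/1748163872 -32189379/8404634; 11313336/4202317 -32189379/8404634 22506447/4202317]

step 0: x̄ = F·x = [-3, 0, 6]
step 0: P̄ = F·P·Fᵀ + Q = [10 2 -4; 2 15 4; -4 4 47]
step 0: y = z − H·x̄ = [-15, -7]
step 0: S = H·P̄·Hᵀ + R = [286 40; 40 177]
step 0: K = P̄·Hᵀ·S⁻¹ = [-1621/24511 -4342/24511; 4803/49022 -5528/24511; 9301/24511 -1548/24511]
step 0: x' = x̄ + K·y = [-18824/24511, 5347/49022, 18387/24511]
step 0: P' = (I − K·H)·P̄ = [55336/24511 -76491/24511 91150/24511; -76491/24511 246057/49022 -134403/24511; 91150/24511 -134403/24511 172303/24511]
step 1: x̄ = F·x = [42121/49022, 56035/24511, 12603/24511]
step 1: P̄ = F·P·Fᵀ + Q = [249139/49022 8582/24511 113208/24511; 8582/24511 127091/24511 -76674/24511; 113208/24511 -76674/24511 3105005/24511]
step 1: y = z − H·x̄ = [-63631/24511, 448547/49022]
step 1: S = H·P̄·Hᵀ + R = [11872234/24511 129265/24511; 129265/24511 3612013/49022]
step 1: K = P̄·Hᵀ·S⁻¹ = [254859/218520484 -23656225/109260242; -3446103/1748163872 -135357917/874081936; 4194355/8404634 -583543/4202317]
step 1: x' = x̄ + K·y = [-122903901/109260242, 764213087/874081936, -8622942/4202317]
step 1: P' = (I − K·H)·P̄ = [89056503/54630121 -463370343/218520484 11313336/4202317; -463370343/218520484 5966517867/1748163872 -32189379/8404634; 11313336/4202317 -32189379/8404634 22506447/4202317]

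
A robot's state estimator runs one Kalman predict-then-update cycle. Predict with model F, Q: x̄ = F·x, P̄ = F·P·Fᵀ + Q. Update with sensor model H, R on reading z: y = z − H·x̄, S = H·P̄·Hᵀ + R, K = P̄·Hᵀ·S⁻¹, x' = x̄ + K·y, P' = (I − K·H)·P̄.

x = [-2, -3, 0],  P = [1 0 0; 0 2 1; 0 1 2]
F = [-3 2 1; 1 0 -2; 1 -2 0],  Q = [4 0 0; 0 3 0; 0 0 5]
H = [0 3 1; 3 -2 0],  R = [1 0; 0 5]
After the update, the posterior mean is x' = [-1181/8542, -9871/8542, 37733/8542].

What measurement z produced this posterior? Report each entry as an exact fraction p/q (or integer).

x̄ = F·x = [0, -2, 4]
P̄ = F·P·Fᵀ + Q = [27 -11 -13; -11 12 5; -13 5 14]
S = H·P̄·Hᵀ + R = [153 -220; -220 428]
K = P̄·Hᵀ·S⁻¹ = [743/4271 5639/17084; 1252/4271 299/17084; 408/4271 -1117/17084]
x' − x̄ = [-1181/8542, 7213/8542, 3565/8542] = K·y
y = (KᵀK)⁻¹·Kᵀ·(x' − x̄) = [3, -2]
z = y + H·x̄ = [3, -2] + [-2, 4] = [1, 2]

z = [1, 2]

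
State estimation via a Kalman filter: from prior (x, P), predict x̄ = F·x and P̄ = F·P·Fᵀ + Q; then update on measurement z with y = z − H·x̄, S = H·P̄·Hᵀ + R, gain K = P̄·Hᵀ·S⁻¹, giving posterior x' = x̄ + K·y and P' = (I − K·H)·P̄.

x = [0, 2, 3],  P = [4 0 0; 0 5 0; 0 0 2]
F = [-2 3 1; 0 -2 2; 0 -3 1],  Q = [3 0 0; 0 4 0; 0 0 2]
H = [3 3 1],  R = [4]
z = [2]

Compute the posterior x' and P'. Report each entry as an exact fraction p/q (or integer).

x̄ = F·x = [9, 2, -3]
P̄ = F·P·Fᵀ + Q = [66 -26 -43; -26 32 34; -43 34 49]
y = z − H·x̄ = [-28]
S = H·P̄·Hᵀ + R = [413]
K = P̄·Hᵀ·S⁻¹ = [11/59; 52/413; 22/413]
x' = x̄ + K·y = [223/59, -90/59, -265/59]
P' = (I − K·H)·P̄ = [3047/59 -2106/59 -2779/59; -2106/59 10512/413 12898/413; -2779/59 12898/413 19753/413]

x' = [223/59, -90/59, -265/59]
P' = [3047/59 -2106/59 -2779/59; -2106/59 10512/413 12898/413; -2779/59 12898/413 19753/413]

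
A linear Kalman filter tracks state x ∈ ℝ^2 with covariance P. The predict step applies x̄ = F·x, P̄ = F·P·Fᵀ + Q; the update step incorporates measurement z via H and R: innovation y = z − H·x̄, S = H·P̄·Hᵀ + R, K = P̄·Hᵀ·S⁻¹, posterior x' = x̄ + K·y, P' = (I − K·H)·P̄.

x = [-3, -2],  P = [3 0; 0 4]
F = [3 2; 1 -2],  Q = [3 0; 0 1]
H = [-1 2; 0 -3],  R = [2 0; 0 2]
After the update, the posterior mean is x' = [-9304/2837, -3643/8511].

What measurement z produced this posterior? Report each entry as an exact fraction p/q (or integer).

z = [2, 1]

x̄ = F·x = [-13, 1]
P̄ = F·P·Fᵀ + Q = [46 -7; -7 20]
S = H·P̄·Hᵀ + R = [156 -141; -141 182]
K = P̄·Hᵀ·S⁻¹ = [-2653/2837 -1728/2837; 94/8511 -911/2837]
x' − x̄ = [27577/2837, -12154/8511] = K·y
y = (KᵀK)⁻¹·Kᵀ·(x' − x̄) = [-13, 4]
z = y + H·x̄ = [-13, 4] + [15, -3] = [2, 1]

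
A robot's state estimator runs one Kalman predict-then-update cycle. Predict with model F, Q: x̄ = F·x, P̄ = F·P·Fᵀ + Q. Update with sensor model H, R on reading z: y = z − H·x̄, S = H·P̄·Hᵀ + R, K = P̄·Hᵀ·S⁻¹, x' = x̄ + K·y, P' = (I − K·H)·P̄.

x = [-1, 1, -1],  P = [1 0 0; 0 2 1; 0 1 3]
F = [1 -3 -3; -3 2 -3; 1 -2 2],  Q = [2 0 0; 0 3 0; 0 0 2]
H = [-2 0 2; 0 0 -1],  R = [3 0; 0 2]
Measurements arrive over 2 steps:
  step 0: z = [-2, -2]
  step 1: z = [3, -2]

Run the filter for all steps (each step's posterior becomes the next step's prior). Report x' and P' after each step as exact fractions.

step 0: x' = [8992/4639, 4965/4639, 4620/4639], P' = [11011/4639 -7912/4639 7690/4639; -7912/4639 54630/4639 -8506/4639; 7690/4639 -8506/4639 7810/4639]
step 1: x' = [3103833/8707123, -320920170/60949861, 118793322/60949861], P' = [23254282/8707123 -18382080/8707123 16921402/8707123; -18382080/8707123 853310453/60949861 -145227714/60949861; 16921402/8707123 -145227714/60949861 118910038/60949861]

step 0: x̄ = F·x = [-1, 8, -5]
step 0: P̄ = F·P·Fᵀ + Q = [66 15 -5; 15 35 -19; -5 -19 15]
step 0: y = z − H·x̄ = [6, -7]
step 0: S = H·P̄·Hᵀ + R = [367 -40; -40 17]
step 0: K = P̄·Hᵀ·S⁻¹ = [-2214/4639 -3845/4639; -396/4639 4253/4639; 80/4639 -3905/4639]
step 0: x' = x̄ + K·y = [8992/4639, 4965/4639, 4620/4639]
step 0: P' = (I − K·H)·P̄ = [11011/4639 -7912/4639 7690/4639; -7912/4639 54630/4639 -8506/4639; 7690/4639 -8506/4639 7810/4639]
step 1: x̄ = F·x = [-19763/4639, -30906/4639, 8302/4639]
step 1: P̄ = F·P·Fᵀ + Q = [430473/4639 -356933/4639 323801/4639; -356933/4639 737262/4639 -515979/4639; 323801/4639 -515979/4639 400505/4639]
step 1: y = z − H·x̄ = [-42213/4639, -976/4639]
step 1: S = H·P̄·Hᵀ + R = [747421/4639 -153408/4639; -153408/4639 409783/4639]
step 1: K = P̄·Hᵀ·S⁻¹ = [-4221920/8707123 -8460701/8707123; -11035436/60949861 72613857/60949861; 306816/60949861 -59455019/60949861]
step 1: x' = x̄ + K·y = [3103833/8707123, -320920170/60949861, 118793322/60949861]
step 1: P' = (I − K·H)·P̄ = [23254282/8707123 -18382080/8707123 16921402/8707123; -18382080/8707123 853310453/60949861 -145227714/60949861; 16921402/8707123 -145227714/60949861 118910038/60949861]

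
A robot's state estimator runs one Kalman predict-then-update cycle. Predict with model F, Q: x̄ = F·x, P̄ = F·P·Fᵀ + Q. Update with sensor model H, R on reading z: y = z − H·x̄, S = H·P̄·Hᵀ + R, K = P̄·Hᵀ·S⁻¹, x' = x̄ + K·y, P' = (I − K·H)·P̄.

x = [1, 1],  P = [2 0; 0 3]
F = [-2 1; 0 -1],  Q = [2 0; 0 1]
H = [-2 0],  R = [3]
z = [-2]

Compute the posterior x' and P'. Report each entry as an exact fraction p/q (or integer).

x̄ = F·x = [-1, -1]
P̄ = F·P·Fᵀ + Q = [13 -3; -3 4]
y = z − H·x̄ = [-4]
S = H·P̄·Hᵀ + R = [55]
K = P̄·Hᵀ·S⁻¹ = [-26/55; 6/55]
x' = x̄ + K·y = [49/55, -79/55]
P' = (I − K·H)·P̄ = [39/55 -9/55; -9/55 184/55]

x' = [49/55, -79/55]
P' = [39/55 -9/55; -9/55 184/55]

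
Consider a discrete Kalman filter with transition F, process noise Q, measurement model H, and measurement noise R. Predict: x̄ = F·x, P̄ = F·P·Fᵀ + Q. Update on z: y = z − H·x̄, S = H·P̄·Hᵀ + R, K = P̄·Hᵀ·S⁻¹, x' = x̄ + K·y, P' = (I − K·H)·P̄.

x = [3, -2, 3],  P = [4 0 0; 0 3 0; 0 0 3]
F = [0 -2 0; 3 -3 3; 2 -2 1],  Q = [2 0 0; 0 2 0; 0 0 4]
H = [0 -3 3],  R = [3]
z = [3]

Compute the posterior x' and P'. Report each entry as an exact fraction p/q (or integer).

x̄ = F·x = [4, 24, 13]
P̄ = F·P·Fᵀ + Q = [14 18 12; 18 92 51; 12 51 35]
y = z − H·x̄ = [36]
S = H·P̄·Hᵀ + R = [228]
K = P̄·Hᵀ·S⁻¹ = [-3/38; -41/76; -4/19]
x' = x̄ + K·y = [22/19, 87/19, 103/19]
P' = (I − K·H)·P̄ = [239/19 315/38 156/19; 315/38 1949/76 477/19; 156/19 477/19 473/19]

x' = [22/19, 87/19, 103/19]
P' = [239/19 315/38 156/19; 315/38 1949/76 477/19; 156/19 477/19 473/19]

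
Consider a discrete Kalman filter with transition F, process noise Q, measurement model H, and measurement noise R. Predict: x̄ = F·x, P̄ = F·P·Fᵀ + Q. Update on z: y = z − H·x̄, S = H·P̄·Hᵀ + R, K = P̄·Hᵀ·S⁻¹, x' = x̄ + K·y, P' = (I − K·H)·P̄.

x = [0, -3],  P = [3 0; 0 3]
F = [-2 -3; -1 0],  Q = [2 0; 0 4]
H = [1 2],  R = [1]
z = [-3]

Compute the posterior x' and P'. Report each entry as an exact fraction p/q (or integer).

x̄ = F·x = [9, 0]
P̄ = F·P·Fᵀ + Q = [41 6; 6 7]
y = z − H·x̄ = [-12]
S = H·P̄·Hᵀ + R = [94]
K = P̄·Hᵀ·S⁻¹ = [53/94; 10/47]
x' = x̄ + K·y = [105/47, -120/47]
P' = (I − K·H)·P̄ = [1045/94 -248/47; -248/47 129/47]

x' = [105/47, -120/47]
P' = [1045/94 -248/47; -248/47 129/47]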